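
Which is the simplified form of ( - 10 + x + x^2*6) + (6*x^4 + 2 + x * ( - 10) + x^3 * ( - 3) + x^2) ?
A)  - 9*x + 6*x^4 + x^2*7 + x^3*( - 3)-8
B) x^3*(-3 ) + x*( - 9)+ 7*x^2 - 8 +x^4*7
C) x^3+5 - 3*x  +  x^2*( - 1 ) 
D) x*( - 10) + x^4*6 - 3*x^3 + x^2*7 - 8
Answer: A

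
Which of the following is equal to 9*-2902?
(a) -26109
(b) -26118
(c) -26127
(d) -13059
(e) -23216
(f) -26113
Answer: b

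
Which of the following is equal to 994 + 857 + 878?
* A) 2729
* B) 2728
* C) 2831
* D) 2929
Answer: A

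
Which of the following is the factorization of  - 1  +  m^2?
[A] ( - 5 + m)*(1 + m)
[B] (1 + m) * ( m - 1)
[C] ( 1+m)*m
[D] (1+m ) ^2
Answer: B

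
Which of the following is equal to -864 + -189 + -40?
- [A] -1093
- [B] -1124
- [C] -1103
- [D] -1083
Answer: A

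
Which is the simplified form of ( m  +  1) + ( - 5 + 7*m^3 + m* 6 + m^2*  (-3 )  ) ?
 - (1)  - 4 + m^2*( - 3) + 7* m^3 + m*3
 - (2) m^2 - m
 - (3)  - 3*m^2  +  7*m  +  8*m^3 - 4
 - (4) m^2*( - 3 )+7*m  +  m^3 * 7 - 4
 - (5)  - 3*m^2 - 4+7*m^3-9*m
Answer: 4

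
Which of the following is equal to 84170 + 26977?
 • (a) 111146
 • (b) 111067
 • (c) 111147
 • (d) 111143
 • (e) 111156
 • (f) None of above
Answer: c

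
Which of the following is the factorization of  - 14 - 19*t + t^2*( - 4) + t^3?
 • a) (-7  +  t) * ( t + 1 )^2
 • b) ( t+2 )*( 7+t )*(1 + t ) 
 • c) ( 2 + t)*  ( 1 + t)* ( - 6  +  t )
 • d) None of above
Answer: d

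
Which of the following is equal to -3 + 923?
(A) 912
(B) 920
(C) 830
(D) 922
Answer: B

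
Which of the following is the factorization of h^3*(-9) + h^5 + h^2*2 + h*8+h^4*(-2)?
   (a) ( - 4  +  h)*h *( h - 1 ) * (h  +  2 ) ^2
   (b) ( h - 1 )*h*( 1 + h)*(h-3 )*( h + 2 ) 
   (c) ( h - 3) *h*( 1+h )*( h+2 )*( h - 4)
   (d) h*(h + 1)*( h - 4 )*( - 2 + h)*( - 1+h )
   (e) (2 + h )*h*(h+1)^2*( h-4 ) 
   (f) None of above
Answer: f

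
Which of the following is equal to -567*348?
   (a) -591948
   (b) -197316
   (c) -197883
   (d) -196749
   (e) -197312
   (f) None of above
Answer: b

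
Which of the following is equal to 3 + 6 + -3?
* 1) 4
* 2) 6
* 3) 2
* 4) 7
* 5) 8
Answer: 2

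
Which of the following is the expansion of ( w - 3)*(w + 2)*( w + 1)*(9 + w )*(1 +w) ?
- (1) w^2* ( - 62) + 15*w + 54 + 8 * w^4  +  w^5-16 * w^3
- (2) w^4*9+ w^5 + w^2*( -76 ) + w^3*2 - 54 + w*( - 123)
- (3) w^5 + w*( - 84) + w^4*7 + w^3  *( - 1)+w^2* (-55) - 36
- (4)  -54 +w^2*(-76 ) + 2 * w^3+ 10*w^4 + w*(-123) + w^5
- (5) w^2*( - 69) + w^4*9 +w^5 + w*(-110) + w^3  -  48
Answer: 4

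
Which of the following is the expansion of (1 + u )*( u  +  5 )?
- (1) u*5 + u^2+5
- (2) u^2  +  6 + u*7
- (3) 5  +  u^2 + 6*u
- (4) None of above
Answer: 3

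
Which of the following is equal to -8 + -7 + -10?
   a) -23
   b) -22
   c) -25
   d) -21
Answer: c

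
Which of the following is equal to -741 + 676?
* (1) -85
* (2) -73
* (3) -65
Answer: 3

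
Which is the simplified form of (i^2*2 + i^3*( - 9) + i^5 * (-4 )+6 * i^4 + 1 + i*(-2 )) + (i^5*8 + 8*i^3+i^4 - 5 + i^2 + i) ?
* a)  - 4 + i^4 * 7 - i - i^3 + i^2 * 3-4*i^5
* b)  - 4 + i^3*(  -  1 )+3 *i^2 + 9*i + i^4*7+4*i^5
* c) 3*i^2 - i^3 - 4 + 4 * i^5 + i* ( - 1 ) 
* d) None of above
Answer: d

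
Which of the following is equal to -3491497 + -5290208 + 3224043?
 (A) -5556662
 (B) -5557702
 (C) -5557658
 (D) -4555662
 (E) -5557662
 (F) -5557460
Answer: E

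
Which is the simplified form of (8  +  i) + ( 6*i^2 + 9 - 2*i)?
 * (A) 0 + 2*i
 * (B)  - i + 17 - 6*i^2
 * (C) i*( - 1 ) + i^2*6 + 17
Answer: C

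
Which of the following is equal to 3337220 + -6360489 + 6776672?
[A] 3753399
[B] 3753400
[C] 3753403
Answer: C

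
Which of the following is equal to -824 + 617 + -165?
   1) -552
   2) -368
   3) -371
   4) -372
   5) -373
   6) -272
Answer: 4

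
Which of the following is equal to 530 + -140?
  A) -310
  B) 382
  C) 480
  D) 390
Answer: D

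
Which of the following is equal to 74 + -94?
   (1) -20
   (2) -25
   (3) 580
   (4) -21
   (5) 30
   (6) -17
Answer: 1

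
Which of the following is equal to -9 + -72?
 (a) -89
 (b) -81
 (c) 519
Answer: b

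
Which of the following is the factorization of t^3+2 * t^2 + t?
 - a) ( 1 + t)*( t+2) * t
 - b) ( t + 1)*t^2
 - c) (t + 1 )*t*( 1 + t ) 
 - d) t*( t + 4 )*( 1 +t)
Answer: c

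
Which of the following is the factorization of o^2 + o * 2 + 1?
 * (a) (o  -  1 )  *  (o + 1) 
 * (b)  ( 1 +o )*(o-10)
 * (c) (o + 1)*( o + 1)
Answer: c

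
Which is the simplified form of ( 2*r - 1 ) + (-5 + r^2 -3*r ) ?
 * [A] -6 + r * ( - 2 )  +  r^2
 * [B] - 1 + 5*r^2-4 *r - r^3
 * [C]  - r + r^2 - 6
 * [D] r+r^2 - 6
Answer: C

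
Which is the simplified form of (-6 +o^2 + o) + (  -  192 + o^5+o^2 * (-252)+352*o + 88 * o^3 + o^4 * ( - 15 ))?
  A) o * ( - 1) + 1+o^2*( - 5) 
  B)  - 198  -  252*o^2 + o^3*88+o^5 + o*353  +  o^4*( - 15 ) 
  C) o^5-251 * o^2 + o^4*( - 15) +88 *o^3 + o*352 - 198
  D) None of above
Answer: D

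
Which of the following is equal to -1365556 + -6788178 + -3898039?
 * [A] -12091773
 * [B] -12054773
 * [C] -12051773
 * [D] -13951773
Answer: C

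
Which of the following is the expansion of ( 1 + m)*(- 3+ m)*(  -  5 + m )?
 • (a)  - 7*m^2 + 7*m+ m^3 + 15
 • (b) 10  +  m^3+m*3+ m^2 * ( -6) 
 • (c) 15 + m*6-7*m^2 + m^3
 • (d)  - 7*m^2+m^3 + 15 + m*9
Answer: a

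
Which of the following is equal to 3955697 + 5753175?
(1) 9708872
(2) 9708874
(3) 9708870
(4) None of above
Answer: 1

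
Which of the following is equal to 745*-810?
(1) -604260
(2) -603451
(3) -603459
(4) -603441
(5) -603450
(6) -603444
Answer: 5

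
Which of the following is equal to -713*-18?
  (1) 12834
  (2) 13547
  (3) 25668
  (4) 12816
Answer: 1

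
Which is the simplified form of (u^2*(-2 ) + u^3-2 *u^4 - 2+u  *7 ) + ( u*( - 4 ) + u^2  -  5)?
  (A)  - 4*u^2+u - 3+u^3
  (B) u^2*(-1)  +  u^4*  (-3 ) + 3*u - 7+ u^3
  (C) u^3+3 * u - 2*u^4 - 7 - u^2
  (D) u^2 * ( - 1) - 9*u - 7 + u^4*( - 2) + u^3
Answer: C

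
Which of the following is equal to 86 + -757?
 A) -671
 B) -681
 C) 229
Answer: A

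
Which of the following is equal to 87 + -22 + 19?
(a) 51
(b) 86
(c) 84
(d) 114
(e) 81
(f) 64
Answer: c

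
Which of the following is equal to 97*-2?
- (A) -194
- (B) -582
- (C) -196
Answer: A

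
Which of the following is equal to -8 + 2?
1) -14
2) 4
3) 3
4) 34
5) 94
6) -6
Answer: 6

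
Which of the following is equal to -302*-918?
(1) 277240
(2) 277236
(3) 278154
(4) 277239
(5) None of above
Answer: 2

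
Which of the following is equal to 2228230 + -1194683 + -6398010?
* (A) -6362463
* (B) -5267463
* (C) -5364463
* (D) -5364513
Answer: C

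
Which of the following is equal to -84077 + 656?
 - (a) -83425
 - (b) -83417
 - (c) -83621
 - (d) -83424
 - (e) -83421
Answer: e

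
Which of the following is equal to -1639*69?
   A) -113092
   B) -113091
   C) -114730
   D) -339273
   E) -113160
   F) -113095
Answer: B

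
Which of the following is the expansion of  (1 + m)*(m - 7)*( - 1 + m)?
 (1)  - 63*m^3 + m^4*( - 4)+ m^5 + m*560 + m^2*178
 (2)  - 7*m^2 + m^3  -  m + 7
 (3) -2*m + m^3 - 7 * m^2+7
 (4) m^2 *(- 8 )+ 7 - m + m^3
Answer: 2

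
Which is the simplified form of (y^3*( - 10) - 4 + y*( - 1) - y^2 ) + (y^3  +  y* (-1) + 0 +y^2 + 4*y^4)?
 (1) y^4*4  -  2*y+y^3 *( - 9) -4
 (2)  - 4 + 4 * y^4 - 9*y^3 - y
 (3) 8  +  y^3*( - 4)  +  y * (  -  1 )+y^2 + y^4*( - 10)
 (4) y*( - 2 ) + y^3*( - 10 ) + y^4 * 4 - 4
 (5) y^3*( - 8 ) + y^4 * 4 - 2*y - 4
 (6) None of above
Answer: 1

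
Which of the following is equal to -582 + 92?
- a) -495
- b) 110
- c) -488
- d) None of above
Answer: d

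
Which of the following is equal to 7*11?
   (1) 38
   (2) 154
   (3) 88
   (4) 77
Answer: 4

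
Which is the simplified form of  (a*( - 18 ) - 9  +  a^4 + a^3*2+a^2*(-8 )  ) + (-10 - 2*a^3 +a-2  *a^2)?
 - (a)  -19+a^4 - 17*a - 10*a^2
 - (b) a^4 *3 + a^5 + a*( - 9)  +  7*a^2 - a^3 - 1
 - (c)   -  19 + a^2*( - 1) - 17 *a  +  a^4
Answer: a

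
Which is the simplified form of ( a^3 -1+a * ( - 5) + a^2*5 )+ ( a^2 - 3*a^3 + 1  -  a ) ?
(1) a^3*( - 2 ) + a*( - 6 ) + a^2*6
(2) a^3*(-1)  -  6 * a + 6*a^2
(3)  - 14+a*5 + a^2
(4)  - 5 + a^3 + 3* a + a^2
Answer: 1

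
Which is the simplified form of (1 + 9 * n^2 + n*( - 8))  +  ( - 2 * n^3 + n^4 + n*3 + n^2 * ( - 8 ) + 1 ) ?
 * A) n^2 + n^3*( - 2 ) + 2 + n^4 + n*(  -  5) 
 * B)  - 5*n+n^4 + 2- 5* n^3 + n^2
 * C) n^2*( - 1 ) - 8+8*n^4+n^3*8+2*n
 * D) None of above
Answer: A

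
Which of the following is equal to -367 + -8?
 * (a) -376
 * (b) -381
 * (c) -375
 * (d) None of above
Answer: c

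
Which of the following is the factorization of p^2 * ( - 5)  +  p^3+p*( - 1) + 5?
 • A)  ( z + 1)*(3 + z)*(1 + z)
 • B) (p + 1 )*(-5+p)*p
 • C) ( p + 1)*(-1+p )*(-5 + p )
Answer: C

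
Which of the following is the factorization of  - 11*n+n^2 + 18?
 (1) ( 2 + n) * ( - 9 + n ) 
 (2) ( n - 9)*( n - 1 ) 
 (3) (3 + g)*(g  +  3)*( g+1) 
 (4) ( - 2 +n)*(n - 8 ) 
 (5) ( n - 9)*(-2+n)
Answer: 5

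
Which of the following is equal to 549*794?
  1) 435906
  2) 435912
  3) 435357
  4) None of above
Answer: 1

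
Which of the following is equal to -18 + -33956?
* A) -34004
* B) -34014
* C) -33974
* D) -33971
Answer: C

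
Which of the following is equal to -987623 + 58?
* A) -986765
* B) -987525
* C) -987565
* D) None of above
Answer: C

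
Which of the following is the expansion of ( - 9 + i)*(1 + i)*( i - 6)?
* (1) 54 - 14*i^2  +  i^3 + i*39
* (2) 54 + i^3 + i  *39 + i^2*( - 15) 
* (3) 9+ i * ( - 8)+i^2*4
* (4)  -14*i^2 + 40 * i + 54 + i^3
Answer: 1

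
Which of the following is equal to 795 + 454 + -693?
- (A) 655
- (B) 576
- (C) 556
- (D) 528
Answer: C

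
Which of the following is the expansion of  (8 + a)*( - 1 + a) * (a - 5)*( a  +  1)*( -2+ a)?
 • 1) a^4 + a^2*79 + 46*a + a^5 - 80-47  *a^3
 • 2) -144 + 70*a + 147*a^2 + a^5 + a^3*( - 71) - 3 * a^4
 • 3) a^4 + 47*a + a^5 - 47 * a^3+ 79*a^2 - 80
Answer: 1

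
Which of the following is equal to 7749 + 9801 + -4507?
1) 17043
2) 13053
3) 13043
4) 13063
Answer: 3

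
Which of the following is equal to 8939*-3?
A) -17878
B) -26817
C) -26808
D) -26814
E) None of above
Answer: B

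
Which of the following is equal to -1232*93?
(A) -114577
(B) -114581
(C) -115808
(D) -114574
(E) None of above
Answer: E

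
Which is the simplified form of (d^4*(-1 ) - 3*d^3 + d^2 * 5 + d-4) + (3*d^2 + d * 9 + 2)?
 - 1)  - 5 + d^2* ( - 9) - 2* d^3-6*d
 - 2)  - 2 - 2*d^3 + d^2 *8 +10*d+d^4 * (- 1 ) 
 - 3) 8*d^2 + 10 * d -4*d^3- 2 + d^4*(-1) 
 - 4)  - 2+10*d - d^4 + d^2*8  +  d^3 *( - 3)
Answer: 4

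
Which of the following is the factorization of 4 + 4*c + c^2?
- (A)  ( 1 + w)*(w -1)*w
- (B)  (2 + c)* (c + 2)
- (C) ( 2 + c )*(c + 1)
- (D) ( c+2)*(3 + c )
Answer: B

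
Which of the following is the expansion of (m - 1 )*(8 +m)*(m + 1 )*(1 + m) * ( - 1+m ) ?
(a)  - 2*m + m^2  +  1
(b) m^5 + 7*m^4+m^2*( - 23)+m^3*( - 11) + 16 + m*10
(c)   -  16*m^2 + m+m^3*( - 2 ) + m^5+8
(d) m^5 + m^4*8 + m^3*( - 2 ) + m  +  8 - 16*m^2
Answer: d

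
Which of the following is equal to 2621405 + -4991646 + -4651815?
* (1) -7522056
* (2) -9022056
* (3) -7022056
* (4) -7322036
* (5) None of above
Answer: 3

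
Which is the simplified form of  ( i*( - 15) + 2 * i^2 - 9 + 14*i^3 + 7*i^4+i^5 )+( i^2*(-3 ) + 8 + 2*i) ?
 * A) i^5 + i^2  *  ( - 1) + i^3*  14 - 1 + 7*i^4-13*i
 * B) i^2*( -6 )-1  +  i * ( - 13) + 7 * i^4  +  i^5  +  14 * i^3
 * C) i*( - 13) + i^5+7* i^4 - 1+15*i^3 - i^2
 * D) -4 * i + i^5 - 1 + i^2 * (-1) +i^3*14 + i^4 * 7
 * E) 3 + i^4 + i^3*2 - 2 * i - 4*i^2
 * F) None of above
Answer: A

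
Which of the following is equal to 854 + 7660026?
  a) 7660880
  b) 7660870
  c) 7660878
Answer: a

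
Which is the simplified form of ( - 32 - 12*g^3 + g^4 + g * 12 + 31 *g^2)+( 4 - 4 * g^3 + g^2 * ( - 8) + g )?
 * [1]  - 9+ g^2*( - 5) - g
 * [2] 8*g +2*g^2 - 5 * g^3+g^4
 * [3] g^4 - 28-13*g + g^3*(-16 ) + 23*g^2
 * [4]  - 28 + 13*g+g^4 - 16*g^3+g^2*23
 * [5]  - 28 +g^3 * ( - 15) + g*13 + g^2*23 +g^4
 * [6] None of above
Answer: 4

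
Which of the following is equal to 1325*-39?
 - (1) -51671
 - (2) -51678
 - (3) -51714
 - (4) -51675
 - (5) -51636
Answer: 4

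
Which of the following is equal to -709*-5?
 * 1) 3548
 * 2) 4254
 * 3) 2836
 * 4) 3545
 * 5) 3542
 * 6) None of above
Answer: 4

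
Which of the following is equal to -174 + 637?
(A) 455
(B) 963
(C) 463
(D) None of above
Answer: C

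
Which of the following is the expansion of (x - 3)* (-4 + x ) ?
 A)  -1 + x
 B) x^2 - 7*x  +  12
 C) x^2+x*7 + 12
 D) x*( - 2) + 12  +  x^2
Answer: B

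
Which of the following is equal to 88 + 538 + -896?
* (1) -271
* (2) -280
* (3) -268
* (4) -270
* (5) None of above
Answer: 4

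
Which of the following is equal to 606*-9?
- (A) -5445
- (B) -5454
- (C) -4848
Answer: B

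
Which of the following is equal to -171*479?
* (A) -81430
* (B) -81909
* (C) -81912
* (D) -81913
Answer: B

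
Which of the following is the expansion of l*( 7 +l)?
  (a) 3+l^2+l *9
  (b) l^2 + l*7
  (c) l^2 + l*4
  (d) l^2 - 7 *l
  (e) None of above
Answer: b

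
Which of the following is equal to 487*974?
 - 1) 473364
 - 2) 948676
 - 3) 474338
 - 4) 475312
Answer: 3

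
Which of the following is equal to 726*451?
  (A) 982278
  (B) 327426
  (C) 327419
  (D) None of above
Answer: B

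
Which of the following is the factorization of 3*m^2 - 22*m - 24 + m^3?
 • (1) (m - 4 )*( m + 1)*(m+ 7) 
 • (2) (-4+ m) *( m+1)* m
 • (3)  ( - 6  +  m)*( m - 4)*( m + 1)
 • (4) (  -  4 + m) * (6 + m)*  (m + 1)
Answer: 4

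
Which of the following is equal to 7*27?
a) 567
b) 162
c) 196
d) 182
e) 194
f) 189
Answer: f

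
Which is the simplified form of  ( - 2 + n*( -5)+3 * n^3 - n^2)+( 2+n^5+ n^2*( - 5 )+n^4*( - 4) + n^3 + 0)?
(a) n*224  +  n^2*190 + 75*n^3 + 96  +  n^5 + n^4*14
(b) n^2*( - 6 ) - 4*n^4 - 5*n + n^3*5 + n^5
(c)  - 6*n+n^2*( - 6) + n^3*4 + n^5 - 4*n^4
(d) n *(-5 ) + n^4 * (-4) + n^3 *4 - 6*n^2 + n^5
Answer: d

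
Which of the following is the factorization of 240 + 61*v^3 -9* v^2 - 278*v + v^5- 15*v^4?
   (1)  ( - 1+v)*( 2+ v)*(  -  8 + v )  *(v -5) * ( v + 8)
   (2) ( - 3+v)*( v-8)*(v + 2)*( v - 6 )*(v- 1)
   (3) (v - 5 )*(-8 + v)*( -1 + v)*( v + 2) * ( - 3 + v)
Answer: 3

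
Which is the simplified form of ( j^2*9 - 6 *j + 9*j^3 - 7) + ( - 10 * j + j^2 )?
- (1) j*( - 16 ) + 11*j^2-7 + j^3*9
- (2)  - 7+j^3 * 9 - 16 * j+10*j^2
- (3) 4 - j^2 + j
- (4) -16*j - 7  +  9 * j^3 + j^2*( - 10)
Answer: 2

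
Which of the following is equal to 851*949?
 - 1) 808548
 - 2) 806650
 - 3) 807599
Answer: 3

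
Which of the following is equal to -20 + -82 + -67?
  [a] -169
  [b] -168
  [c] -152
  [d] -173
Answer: a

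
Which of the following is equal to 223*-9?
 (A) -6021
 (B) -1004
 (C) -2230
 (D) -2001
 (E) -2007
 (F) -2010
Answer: E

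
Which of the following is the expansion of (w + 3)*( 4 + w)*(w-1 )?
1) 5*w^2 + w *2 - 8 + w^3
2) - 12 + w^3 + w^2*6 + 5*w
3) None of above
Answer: 2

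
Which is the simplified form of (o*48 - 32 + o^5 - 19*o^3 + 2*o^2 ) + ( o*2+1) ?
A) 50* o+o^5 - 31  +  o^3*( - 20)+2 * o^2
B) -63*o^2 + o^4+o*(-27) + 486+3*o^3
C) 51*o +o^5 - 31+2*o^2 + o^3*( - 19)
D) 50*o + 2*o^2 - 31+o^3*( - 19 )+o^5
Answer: D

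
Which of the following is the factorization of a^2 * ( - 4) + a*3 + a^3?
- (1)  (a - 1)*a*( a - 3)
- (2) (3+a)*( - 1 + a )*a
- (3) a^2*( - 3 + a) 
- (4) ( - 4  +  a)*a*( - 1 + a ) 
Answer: 1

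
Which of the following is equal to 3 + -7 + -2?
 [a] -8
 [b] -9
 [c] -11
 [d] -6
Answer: d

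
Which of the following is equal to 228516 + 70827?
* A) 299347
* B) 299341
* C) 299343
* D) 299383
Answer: C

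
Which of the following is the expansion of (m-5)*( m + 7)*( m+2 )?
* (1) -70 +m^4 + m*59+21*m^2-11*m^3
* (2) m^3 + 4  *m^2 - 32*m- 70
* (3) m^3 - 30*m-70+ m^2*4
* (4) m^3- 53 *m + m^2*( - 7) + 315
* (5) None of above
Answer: 5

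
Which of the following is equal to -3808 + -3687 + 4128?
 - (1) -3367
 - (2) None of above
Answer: 1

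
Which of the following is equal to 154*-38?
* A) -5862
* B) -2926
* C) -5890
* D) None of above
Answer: D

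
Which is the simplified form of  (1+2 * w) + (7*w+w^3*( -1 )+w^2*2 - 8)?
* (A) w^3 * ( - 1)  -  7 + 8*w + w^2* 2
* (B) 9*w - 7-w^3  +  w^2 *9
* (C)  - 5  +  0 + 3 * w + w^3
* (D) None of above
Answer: D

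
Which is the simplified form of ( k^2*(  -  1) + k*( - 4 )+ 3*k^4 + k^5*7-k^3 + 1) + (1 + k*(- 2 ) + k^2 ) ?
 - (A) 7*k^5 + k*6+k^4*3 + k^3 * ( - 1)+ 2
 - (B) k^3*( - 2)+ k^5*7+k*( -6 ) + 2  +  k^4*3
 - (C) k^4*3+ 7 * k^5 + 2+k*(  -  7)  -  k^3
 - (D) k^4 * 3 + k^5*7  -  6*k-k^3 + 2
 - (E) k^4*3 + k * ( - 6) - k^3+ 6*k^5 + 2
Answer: D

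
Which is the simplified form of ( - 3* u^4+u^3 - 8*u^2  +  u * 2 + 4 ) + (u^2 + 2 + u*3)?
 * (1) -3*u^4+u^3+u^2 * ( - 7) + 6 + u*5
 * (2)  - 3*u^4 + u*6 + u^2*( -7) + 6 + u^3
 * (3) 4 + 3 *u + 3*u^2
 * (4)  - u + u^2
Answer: 1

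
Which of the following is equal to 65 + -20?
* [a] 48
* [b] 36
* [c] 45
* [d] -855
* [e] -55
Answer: c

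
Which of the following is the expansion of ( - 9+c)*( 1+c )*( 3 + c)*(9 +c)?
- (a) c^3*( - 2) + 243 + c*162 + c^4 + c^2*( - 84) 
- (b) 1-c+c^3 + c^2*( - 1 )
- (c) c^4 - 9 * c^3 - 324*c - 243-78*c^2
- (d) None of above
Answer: d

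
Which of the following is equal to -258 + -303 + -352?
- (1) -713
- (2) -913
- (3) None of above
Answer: 2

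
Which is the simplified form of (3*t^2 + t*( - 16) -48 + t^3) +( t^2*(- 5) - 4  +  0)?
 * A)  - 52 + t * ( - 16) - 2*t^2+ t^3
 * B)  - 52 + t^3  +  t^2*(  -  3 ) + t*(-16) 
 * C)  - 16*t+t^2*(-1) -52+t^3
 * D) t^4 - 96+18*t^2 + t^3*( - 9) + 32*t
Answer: A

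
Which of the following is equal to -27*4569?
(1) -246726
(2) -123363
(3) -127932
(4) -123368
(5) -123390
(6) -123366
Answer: 2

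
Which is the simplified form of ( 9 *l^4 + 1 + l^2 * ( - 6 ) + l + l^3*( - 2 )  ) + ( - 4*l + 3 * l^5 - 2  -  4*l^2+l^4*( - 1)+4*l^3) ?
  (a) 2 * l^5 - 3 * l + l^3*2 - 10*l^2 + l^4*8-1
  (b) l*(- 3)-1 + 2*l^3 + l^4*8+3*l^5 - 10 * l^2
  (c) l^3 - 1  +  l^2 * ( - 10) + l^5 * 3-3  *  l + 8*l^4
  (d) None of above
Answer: b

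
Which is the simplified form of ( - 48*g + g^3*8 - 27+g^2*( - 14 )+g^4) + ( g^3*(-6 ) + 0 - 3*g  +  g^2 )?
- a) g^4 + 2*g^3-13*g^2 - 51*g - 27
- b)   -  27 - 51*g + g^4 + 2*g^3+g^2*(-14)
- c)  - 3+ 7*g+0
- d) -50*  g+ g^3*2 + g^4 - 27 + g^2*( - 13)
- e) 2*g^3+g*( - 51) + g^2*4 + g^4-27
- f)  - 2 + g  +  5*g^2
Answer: a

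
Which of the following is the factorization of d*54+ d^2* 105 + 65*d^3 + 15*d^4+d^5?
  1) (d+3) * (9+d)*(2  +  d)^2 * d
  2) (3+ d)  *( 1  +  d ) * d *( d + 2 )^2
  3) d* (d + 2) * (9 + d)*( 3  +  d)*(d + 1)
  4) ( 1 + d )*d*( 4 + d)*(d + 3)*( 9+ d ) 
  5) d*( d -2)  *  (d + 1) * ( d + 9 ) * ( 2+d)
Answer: 3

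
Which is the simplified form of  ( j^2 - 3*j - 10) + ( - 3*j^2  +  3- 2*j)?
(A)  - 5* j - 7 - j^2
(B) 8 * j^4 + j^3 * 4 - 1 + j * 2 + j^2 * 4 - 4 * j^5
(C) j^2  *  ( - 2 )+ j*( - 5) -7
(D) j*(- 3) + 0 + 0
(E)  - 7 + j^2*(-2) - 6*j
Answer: C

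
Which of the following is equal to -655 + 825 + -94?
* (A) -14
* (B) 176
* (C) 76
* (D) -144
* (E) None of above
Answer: C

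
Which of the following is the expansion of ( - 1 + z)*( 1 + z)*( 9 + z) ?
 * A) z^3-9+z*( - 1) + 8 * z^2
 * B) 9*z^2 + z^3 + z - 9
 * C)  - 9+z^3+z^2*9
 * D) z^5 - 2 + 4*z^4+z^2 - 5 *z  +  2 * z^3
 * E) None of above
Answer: E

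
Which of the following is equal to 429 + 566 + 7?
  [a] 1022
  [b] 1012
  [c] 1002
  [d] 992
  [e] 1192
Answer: c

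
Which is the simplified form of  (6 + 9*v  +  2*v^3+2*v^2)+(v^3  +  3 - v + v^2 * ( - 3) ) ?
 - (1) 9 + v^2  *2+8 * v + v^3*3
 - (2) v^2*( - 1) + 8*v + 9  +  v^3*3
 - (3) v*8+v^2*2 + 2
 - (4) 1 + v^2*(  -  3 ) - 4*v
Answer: 2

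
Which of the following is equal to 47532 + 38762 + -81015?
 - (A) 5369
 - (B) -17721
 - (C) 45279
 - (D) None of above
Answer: D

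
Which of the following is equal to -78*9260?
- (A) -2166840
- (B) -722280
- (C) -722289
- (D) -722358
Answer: B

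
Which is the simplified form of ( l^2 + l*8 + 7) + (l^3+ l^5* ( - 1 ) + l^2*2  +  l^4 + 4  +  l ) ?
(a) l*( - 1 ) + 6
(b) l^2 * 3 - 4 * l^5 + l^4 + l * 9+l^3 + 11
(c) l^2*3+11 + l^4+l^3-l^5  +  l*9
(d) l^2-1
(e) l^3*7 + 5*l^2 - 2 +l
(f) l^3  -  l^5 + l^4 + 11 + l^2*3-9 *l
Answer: c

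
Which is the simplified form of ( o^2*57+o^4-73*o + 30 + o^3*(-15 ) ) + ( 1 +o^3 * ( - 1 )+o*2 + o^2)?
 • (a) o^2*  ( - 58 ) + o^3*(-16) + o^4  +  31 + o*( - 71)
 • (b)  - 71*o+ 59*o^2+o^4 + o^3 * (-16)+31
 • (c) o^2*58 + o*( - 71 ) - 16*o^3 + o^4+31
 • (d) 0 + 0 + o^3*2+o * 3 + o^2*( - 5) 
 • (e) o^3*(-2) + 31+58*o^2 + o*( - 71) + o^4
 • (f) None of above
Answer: c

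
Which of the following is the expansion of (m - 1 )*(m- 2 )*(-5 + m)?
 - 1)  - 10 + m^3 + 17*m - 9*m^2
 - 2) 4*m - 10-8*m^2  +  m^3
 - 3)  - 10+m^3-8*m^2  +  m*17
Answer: 3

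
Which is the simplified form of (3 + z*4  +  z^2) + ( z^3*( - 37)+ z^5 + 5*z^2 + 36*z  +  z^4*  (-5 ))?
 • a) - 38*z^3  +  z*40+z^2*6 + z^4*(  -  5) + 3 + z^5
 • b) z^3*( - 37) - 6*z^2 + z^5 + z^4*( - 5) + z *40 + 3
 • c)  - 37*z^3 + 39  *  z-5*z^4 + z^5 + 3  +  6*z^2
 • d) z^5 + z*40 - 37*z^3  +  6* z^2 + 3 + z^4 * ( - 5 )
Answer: d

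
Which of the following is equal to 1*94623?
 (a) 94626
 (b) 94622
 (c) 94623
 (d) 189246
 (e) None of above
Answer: c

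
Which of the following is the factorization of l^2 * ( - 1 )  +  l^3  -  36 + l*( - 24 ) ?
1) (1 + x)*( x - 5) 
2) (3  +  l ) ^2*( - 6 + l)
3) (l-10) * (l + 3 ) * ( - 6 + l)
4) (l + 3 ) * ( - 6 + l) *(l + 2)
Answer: 4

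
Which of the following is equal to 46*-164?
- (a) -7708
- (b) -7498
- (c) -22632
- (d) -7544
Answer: d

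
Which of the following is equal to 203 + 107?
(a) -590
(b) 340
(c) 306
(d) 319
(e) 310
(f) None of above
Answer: e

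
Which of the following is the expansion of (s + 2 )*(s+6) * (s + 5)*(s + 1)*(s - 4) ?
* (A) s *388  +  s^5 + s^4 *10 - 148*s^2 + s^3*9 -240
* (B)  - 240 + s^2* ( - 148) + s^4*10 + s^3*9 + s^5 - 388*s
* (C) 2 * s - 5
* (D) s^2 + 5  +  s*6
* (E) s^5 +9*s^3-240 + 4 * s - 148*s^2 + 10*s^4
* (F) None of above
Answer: B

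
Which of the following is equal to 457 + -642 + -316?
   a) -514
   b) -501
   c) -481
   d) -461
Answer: b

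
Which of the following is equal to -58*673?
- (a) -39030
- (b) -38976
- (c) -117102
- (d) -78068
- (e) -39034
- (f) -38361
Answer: e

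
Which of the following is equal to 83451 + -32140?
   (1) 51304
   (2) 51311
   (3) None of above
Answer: 2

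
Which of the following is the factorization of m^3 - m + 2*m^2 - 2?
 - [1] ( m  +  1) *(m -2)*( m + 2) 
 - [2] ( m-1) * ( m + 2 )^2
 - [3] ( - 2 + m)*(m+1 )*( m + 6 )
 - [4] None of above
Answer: 4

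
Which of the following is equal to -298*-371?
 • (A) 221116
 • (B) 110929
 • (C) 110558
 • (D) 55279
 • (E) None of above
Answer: C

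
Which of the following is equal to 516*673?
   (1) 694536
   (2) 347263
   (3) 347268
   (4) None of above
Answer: 3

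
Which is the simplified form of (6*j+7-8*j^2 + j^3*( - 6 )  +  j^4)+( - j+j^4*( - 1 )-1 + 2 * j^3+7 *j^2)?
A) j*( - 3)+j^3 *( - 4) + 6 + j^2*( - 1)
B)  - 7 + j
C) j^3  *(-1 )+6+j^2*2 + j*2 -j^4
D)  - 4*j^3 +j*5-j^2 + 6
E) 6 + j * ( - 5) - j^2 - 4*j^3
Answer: D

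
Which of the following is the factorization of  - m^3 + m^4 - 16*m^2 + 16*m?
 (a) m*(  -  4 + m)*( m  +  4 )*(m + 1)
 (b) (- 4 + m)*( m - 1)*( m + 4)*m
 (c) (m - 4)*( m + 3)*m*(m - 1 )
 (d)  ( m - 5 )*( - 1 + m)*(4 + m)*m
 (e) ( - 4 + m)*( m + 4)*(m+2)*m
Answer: b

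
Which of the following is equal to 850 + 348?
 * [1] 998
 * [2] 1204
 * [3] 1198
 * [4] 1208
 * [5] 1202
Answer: 3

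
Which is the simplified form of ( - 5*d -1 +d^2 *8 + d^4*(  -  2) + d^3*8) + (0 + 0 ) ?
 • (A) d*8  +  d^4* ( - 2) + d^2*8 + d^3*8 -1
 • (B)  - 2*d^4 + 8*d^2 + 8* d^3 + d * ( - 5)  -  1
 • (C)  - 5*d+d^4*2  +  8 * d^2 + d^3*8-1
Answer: B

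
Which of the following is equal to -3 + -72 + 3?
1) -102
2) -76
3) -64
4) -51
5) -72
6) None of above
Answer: 5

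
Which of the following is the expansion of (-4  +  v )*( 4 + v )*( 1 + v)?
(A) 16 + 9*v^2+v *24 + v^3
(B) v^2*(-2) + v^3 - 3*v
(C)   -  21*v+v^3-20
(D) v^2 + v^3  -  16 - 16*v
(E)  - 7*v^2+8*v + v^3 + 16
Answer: D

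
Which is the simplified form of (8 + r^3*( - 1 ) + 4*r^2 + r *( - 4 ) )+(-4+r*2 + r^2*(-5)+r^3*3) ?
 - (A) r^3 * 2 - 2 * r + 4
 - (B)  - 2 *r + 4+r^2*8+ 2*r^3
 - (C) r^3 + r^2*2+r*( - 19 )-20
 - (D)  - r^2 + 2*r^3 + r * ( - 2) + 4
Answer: D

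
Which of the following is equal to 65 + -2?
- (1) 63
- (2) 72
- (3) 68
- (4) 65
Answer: 1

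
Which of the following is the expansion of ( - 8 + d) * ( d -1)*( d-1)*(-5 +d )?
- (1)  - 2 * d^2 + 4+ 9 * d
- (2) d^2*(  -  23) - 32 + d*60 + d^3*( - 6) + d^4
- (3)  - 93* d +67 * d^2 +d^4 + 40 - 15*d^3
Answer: 3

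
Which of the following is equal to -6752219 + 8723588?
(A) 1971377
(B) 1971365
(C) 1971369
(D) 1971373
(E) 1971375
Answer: C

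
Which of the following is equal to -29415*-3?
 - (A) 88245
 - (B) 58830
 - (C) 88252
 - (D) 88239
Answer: A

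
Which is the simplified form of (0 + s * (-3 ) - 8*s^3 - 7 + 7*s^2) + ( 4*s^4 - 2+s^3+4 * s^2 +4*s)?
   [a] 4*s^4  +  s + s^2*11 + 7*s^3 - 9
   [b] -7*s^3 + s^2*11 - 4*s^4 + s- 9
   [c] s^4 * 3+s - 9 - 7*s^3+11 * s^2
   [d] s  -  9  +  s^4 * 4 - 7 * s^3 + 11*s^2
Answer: d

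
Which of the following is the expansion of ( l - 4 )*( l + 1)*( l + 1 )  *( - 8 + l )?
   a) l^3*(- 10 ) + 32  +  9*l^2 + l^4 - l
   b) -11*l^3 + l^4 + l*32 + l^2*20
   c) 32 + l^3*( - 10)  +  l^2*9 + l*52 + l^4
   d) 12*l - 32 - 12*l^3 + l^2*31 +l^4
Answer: c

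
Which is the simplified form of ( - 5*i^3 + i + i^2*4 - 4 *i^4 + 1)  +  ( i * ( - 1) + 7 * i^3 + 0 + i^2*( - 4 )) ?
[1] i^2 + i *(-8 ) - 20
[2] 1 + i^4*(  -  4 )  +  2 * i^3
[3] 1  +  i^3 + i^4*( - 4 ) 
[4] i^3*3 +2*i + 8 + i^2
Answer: 2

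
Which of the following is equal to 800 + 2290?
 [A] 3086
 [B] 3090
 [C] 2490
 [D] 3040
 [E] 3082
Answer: B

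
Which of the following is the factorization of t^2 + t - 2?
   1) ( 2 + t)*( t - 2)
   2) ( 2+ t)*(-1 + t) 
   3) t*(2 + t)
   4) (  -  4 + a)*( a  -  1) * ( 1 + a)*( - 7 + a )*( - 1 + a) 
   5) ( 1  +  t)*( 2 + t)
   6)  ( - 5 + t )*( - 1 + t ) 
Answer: 2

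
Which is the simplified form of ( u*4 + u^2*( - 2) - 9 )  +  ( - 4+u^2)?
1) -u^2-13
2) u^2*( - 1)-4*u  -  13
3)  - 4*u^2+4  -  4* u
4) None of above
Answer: 4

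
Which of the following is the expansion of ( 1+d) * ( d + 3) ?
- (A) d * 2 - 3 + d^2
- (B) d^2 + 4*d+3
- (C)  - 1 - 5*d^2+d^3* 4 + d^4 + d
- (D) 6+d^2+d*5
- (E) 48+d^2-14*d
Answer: B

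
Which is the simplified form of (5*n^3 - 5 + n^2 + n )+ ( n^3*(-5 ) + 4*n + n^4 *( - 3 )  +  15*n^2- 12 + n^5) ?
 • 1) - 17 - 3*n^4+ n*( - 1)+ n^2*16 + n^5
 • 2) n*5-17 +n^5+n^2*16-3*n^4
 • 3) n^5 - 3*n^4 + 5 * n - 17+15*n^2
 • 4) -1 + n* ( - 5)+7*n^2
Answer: 2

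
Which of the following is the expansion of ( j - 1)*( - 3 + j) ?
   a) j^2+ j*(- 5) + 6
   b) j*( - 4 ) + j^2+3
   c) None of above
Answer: b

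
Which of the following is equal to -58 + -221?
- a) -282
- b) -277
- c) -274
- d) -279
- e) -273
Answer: d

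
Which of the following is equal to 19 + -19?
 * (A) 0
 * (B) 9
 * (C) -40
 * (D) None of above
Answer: A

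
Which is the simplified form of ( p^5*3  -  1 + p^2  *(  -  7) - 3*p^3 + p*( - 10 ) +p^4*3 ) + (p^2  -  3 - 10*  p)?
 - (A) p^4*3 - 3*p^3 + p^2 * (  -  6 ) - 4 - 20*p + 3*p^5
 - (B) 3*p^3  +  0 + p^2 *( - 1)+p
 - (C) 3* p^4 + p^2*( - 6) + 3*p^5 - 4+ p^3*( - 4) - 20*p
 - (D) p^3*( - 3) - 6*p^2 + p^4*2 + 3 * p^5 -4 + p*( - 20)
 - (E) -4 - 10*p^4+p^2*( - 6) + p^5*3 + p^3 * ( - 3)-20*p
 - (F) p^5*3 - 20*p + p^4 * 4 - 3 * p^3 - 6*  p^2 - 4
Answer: A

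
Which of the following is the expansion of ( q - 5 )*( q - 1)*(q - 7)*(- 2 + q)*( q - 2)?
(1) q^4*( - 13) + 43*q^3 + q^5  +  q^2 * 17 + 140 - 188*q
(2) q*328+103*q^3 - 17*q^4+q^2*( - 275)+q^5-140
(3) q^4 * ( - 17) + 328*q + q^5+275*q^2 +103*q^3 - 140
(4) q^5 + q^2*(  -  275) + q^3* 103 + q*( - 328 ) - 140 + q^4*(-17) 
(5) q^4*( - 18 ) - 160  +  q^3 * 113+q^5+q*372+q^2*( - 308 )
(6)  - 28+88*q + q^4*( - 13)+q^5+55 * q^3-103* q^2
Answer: 2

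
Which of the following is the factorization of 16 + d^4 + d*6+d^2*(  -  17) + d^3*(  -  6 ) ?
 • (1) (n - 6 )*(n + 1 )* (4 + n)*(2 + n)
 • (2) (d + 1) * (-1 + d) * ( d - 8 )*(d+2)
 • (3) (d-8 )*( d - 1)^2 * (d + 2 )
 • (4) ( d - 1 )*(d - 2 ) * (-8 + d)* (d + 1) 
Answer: 2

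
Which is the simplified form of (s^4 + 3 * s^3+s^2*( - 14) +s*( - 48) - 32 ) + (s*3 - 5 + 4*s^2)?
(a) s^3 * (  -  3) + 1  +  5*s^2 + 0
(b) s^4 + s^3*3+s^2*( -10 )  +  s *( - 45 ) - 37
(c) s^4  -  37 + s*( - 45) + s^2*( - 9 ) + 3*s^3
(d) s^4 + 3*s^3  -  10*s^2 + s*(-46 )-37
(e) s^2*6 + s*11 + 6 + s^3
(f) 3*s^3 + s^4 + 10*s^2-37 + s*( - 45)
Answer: b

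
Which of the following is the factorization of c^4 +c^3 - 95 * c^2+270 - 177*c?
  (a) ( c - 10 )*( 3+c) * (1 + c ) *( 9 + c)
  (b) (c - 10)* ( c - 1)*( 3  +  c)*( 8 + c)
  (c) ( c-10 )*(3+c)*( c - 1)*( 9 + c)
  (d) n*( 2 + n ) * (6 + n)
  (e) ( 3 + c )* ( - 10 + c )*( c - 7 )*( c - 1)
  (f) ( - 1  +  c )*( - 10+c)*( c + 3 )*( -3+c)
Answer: c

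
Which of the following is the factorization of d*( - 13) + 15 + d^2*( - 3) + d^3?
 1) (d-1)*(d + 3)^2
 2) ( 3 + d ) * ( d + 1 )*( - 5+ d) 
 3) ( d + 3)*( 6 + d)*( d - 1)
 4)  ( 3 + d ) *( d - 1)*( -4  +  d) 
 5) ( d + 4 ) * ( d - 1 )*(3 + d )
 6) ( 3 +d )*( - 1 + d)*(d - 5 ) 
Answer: 6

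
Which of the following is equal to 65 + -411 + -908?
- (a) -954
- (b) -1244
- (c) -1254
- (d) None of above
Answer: c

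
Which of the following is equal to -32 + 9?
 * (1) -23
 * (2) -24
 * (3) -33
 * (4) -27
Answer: 1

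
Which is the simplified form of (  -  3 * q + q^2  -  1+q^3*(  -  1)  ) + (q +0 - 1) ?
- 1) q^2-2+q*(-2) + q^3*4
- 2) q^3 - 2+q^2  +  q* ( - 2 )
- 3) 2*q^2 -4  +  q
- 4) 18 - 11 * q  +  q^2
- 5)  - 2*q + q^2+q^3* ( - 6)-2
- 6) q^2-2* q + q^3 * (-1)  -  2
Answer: 6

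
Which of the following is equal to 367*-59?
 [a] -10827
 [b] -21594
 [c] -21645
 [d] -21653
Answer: d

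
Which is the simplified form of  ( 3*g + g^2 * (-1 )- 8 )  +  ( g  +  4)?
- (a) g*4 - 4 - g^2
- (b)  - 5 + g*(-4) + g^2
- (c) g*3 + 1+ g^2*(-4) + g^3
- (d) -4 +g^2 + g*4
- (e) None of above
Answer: a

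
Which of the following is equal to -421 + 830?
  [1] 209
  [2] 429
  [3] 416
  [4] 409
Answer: 4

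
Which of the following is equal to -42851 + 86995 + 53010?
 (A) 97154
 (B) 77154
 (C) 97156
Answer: A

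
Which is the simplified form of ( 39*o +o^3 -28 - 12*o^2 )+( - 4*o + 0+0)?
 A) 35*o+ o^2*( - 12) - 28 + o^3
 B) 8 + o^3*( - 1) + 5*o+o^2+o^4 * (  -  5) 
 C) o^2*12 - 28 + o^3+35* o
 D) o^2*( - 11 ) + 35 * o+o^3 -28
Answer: A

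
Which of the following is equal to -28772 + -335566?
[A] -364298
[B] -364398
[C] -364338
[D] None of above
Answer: C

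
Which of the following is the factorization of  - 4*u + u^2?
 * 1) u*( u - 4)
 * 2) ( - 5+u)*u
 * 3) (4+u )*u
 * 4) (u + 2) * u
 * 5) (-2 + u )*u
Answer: 1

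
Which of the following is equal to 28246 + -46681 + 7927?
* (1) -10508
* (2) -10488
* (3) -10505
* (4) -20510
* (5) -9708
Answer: 1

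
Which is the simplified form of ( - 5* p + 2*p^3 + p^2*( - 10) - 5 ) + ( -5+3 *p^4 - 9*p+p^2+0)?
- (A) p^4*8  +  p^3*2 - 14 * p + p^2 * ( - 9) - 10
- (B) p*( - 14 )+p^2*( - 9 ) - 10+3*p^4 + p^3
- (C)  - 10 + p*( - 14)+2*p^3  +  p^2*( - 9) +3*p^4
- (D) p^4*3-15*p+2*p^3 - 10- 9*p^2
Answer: C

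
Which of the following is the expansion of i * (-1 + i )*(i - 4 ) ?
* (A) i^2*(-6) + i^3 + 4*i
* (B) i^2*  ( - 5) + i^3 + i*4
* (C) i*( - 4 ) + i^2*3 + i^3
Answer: B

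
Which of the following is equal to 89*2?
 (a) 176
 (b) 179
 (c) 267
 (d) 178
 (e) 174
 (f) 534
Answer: d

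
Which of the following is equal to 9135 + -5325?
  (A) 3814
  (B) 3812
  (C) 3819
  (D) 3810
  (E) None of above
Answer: D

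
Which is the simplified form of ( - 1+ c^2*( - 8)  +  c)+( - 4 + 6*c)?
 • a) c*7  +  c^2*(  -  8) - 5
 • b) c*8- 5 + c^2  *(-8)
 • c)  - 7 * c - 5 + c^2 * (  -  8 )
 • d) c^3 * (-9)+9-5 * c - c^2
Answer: a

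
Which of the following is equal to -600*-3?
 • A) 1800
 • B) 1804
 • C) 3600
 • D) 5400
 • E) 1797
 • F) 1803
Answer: A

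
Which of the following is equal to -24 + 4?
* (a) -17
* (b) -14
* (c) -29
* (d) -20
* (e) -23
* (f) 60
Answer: d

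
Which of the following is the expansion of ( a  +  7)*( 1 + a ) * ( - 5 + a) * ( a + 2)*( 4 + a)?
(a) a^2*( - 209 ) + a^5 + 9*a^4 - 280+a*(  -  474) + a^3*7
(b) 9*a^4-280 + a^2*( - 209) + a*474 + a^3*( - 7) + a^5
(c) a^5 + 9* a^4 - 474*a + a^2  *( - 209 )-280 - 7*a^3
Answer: c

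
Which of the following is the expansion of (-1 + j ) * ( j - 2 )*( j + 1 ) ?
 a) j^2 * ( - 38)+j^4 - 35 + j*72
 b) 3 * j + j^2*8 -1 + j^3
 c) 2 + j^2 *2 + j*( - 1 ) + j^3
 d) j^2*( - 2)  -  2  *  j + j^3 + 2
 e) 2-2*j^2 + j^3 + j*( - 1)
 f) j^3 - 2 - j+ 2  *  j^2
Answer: e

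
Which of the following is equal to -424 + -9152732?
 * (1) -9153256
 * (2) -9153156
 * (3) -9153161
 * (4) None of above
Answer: 2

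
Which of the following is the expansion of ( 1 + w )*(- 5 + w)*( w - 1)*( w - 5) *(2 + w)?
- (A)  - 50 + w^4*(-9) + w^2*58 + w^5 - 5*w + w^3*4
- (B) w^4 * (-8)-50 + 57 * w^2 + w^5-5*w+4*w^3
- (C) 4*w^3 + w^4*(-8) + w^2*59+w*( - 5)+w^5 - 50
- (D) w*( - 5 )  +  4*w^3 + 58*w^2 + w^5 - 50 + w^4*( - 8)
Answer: D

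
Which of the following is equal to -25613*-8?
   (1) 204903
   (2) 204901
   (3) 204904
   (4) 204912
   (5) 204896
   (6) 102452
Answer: 3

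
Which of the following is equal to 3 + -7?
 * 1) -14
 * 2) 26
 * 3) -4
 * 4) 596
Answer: 3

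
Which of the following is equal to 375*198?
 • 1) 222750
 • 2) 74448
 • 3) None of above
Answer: 3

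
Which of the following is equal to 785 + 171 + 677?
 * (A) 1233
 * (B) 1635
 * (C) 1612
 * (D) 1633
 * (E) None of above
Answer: D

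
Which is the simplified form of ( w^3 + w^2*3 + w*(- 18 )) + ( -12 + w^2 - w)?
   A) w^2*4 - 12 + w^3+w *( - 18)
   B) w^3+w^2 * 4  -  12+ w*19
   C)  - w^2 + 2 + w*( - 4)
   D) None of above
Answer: D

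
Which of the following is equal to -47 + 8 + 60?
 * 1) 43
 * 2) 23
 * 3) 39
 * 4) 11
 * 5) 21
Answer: 5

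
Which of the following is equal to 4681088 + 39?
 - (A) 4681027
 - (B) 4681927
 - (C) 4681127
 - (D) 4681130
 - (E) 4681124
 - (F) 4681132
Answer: C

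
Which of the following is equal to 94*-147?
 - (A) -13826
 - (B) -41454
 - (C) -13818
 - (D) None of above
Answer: C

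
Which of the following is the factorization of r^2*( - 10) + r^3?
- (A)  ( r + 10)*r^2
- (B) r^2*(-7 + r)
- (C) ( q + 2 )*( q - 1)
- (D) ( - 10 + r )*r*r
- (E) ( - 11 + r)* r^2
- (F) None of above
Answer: D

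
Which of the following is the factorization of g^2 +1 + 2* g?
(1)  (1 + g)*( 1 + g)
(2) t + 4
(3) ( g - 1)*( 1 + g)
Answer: 1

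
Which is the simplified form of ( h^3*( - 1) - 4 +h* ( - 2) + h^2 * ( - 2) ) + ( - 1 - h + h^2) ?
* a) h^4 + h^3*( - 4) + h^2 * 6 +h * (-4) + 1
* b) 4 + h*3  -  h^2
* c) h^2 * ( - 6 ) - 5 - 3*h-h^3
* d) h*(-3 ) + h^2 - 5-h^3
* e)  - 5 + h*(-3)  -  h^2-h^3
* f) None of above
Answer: e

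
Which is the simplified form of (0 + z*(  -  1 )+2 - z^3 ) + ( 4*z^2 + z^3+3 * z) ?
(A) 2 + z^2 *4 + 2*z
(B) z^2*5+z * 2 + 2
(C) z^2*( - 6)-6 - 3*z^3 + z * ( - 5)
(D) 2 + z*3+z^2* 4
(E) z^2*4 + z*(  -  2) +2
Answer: A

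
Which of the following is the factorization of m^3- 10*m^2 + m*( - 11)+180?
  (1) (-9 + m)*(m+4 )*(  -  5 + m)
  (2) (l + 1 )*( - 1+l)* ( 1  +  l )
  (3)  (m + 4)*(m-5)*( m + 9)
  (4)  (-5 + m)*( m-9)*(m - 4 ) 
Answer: 1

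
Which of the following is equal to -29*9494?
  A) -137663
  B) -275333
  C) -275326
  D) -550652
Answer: C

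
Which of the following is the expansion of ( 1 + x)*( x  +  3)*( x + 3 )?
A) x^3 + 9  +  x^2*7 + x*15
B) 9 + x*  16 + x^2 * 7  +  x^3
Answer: A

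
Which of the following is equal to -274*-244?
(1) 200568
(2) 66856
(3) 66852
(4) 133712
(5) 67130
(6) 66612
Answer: 2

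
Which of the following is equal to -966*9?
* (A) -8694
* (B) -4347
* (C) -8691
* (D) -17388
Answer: A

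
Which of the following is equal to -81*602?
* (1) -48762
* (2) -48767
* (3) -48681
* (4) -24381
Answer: 1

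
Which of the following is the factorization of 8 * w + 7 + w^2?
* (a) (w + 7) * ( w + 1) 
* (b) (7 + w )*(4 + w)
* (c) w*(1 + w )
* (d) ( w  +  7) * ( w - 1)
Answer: a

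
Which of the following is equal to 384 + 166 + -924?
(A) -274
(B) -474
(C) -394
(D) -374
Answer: D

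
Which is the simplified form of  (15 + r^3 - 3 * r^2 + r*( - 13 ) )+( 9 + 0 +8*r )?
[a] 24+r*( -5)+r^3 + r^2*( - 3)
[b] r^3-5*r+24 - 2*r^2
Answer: a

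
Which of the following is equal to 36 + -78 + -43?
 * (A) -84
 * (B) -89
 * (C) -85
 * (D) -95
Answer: C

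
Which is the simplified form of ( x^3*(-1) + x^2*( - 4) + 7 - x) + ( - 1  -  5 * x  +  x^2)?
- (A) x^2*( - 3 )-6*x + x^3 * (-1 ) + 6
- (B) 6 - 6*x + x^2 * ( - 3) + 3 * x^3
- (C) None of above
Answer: A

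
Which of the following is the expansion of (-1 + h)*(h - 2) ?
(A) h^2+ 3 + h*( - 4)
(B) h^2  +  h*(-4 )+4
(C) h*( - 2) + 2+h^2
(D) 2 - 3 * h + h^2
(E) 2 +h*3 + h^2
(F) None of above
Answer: D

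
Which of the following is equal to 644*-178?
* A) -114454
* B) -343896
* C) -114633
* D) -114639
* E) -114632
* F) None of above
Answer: E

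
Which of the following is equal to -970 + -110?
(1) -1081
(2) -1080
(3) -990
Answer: 2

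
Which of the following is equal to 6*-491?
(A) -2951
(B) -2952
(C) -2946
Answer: C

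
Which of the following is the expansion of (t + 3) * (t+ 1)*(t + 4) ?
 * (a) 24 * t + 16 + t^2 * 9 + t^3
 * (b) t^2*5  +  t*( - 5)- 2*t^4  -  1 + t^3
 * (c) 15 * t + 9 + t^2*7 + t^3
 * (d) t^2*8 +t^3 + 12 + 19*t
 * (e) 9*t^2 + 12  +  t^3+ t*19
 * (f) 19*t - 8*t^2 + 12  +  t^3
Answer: d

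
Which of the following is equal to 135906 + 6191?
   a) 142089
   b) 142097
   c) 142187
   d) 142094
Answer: b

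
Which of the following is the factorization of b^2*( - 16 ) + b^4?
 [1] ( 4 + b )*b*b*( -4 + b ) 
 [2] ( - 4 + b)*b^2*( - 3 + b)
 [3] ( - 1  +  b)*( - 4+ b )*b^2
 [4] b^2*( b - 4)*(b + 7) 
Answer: 1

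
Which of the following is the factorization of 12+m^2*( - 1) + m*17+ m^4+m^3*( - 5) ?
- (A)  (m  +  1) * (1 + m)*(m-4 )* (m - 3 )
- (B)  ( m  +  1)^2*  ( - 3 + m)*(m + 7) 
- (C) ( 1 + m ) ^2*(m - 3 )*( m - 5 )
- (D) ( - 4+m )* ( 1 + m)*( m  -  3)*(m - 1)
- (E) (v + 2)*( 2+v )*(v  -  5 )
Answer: A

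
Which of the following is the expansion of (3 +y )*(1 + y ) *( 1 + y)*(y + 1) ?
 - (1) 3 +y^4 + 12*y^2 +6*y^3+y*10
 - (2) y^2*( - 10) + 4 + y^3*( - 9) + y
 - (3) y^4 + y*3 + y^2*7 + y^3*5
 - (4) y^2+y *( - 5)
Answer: 1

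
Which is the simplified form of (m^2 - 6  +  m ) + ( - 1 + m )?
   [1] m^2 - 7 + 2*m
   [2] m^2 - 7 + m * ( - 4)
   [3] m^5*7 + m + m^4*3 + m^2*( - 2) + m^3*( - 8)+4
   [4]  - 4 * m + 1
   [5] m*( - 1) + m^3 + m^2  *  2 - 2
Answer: 1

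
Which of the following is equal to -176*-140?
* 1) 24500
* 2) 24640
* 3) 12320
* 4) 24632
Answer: 2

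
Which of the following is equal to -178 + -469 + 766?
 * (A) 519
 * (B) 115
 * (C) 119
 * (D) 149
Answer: C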